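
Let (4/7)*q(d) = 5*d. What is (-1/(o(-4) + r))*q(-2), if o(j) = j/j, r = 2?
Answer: 35/6 ≈ 5.8333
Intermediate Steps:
q(d) = 35*d/4 (q(d) = 7*(5*d)/4 = 35*d/4)
o(j) = 1
(-1/(o(-4) + r))*q(-2) = (-1/(1 + 2))*((35/4)*(-2)) = -1/3*(-35/2) = -1*⅓*(-35/2) = -⅓*(-35/2) = 35/6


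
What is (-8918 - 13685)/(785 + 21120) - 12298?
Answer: -269410293/21905 ≈ -12299.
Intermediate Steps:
(-8918 - 13685)/(785 + 21120) - 12298 = -22603/21905 - 12298 = -269410293/21905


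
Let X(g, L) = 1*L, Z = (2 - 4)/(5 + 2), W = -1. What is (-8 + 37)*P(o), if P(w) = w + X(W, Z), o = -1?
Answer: -261/7 ≈ -37.286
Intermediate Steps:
Z = -2/7 ≈ -0.28571
X(g, L) = L
P(w) = -2/7 + w (P(w) = w - 2/7 = -2/7 + w)
(-8 + 37)*P(o) = (-8 + 37)*(-2/7 - 1) = 29*(-9/7) = -261/7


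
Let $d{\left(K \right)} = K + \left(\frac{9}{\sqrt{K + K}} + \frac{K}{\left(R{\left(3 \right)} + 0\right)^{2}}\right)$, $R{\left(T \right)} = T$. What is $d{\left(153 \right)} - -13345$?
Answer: $13515 + \frac{3 \sqrt{34}}{34} \approx 13516.0$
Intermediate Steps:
$d{\left(K \right)} = \frac{10 K}{9} + \frac{9 \sqrt{2}}{2 \sqrt{K}}$ ($d{\left(K \right)} = K + \left(\frac{9}{\sqrt{K + K}} + \frac{K}{\left(3 + 0\right)^{2}}\right) = K + \left(\frac{9}{\sqrt{2 K}} + \frac{K}{3^{2}}\right) = K + \left(\frac{9}{\sqrt{2} \sqrt{K}} + \frac{K}{9}\right) = K + \left(9 \frac{\sqrt{2}}{2 \sqrt{K}} + K \frac{1}{9}\right) = K + \left(\frac{9 \sqrt{2}}{2 \sqrt{K}} + \frac{K}{9}\right) = K + \left(\frac{K}{9} + \frac{9 \sqrt{2}}{2 \sqrt{K}}\right) = \frac{10 K}{9} + \frac{9 \sqrt{2}}{2 \sqrt{K}}$)
$d{\left(153 \right)} - -13345 = \left(\frac{10}{9} \cdot 153 + \frac{9 \sqrt{2}}{2 \cdot 3 \sqrt{17}}\right) - -13345 = \left(170 + \frac{9 \sqrt{2} \frac{\sqrt{17}}{51}}{2}\right) + 13345 = \left(170 + \frac{3 \sqrt{34}}{34}\right) + 13345 = 13515 + \frac{3 \sqrt{34}}{34}$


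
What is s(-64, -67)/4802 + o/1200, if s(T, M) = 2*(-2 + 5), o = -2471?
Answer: -5929271/2881200 ≈ -2.0579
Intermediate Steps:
s(T, M) = 6 (s(T, M) = 2*3 = 6)
s(-64, -67)/4802 + o/1200 = 6/4802 - 2471/1200 = 6*(1/4802) - 2471*1/1200 = 3/2401 - 2471/1200 = -5929271/2881200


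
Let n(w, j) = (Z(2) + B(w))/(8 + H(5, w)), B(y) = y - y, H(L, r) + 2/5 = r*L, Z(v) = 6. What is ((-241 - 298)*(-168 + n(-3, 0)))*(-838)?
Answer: -2821205772/37 ≈ -7.6249e+7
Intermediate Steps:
H(L, r) = -2/5 + L*r (H(L, r) = -2/5 + r*L = -2/5 + L*r)
B(y) = 0
n(w, j) = 6/(38/5 + 5*w) (n(w, j) = (6 + 0)/(8 + (-2/5 + 5*w)) = 6/(38/5 + 5*w))
((-241 - 298)*(-168 + n(-3, 0)))*(-838) = ((-241 - 298)*(-168 + 30/(38 + 25*(-3))))*(-838) = -539*(-168 + 30/(38 - 75))*(-838) = -539*(-168 + 30/(-37))*(-838) = -539*(-168 + 30*(-1/37))*(-838) = -539*(-168 - 30/37)*(-838) = -539*(-6246/37)*(-838) = (3366594/37)*(-838) = -2821205772/37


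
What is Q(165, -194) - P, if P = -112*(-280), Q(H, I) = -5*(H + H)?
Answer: -33010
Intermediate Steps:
Q(H, I) = -10*H
P = 31360
Q(165, -194) - P = -10*165 - 1*31360 = -1650 - 31360 = -33010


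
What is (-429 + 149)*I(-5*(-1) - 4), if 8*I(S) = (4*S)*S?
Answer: -140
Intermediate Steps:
I(S) = S²/2 (I(S) = ((4*S)*S)/8 = (4*S²)/8 = S²/2)
(-429 + 149)*I(-5*(-1) - 4) = (-429 + 149)*((-5*(-1) - 4)²/2) = -140*(5 - 4)² = -140*1² = -140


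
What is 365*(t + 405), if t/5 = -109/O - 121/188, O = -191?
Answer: 5303320425/35908 ≈ 1.4769e+5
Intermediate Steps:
t = -13095/35908 (t = 5*(-109/(-191) - 121/188) = 5*(-109*(-1/191) - 121*1/188) = 5*(109/191 - 121/188) = 5*(-2619/35908) = -13095/35908 ≈ -0.36468)
365*(t + 405) = 365*(-13095/35908 + 405) = 365*(14529645/35908) = 5303320425/35908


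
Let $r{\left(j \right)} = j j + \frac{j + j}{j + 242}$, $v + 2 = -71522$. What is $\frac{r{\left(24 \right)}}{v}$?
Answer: $- \frac{19158}{2378173} \approx -0.0080558$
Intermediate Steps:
$v = -71524$ ($v = -2 - 71522 = -71524$)
$r{\left(j \right)} = j^{2} + \frac{2 j}{242 + j}$
$\frac{r{\left(24 \right)}}{v} = \frac{24 \frac{1}{242 + 24} \left(2 + 24^{2} + 242 \cdot 24\right)}{-71524} = \frac{24 \left(2 + 576 + 5808\right)}{266} \left(- \frac{1}{71524}\right) = 24 \cdot \frac{1}{266} \cdot 6386 \left(- \frac{1}{71524}\right) = \frac{76632}{133} \left(- \frac{1}{71524}\right) = - \frac{19158}{2378173}$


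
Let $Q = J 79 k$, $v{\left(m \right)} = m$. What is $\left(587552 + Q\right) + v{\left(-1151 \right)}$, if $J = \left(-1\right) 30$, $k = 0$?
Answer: $586401$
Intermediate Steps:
$J = -30$
$Q = 0$ ($Q = \left(-30\right) 79 \cdot 0 = \left(-2370\right) 0 = 0$)
$\left(587552 + Q\right) + v{\left(-1151 \right)} = \left(587552 + 0\right) - 1151 = 587552 - 1151 = 586401$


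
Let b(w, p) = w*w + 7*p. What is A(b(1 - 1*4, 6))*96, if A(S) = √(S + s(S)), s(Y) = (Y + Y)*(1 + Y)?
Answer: 288*√595 ≈ 7025.1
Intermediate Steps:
s(Y) = 2*Y*(1 + Y) (s(Y) = (2*Y)*(1 + Y) = 2*Y*(1 + Y))
b(w, p) = w² + 7*p
A(S) = √(S + 2*S*(1 + S))
A(b(1 - 1*4, 6))*96 = √(((1 - 1*4)² + 7*6)*(3 + 2*((1 - 1*4)² + 7*6)))*96 = √(((1 - 4)² + 42)*(3 + 2*((1 - 4)² + 42)))*96 = √(((-3)² + 42)*(3 + 2*((-3)² + 42)))*96 = √((9 + 42)*(3 + 2*(9 + 42)))*96 = √(51*(3 + 2*51))*96 = √(51*(3 + 102))*96 = √(51*105)*96 = √5355*96 = (3*√595)*96 = 288*√595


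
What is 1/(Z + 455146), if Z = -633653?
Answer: -1/178507 ≈ -5.6020e-6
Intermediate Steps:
1/(Z + 455146) = 1/(-633653 + 455146) = 1/(-178507) = -1/178507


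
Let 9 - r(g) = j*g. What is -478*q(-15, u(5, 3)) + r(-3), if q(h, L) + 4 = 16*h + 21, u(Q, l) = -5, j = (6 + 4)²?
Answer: 106903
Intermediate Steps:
j = 100 (j = 10² = 100)
r(g) = 9 - 100*g
q(h, L) = 17 + 16*h (q(h, L) = -4 + (16*h + 21) = -4 + (21 + 16*h) = 17 + 16*h)
-478*q(-15, u(5, 3)) + r(-3) = -478*(17 + 16*(-15)) + (9 - 100*(-3)) = -478*(17 - 240) + (9 + 300) = -478*(-223) + 309 = 106594 + 309 = 106903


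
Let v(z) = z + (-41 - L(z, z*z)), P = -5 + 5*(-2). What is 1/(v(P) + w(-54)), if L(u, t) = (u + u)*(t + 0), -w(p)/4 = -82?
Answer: 1/7022 ≈ 0.00014241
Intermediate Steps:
w(p) = 328 (w(p) = -4*(-82) = 328)
L(u, t) = 2*t*u (L(u, t) = (2*u)*t = 2*t*u)
P = -15 (P = -5 - 10 = -15)
v(z) = -41 + z - 2*z³ (v(z) = z + (-41 - 2*z*z*z) = z + (-41 - 2*z²*z) = z + (-41 - 2*z³) = -41 + z - 2*z³)
1/(v(P) + w(-54)) = 1/((-41 - 15 - 2*(-15)³) + 328) = 1/((-41 - 15 - 2*(-3375)) + 328) = 1/((-41 - 15 + 6750) + 328) = 1/(6694 + 328) = 1/7022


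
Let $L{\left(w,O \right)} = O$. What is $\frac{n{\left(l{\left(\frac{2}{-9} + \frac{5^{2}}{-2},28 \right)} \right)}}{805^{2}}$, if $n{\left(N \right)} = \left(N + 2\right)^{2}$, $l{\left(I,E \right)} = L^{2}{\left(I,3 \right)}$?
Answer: $\frac{121}{648025} \approx 0.00018672$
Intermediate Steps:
$l{\left(I,E \right)} = 9$ ($l{\left(I,E \right)} = 3^{2} = 9$)
$n{\left(N \right)} = \left(2 + N\right)^{2}$
$\frac{n{\left(l{\left(\frac{2}{-9} + \frac{5^{2}}{-2},28 \right)} \right)}}{805^{2}} = \frac{\left(2 + 9\right)^{2}}{805^{2}} = \frac{11^{2}}{648025} = 121 \cdot \frac{1}{648025} = \frac{121}{648025}$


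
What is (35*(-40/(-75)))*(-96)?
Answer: -1792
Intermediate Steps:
(35*(-40/(-75)))*(-96) = (35*(-40*(-1/75)))*(-96) = (35*(8/15))*(-96) = (56/3)*(-96) = -1792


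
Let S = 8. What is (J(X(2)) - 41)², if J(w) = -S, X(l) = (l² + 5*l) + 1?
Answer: 2401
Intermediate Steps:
X(l) = 1 + l² + 5*l
J(w) = -8 (J(w) = -1*8 = -8)
(J(X(2)) - 41)² = (-8 - 41)² = (-49)² = 2401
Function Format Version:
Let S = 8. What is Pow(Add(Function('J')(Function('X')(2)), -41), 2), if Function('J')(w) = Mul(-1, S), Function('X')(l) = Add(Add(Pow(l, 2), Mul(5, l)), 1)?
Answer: 2401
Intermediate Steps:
Function('X')(l) = Add(1, Pow(l, 2), Mul(5, l))
Function('J')(w) = -8 (Function('J')(w) = Mul(-1, 8) = -8)
Pow(Add(Function('J')(Function('X')(2)), -41), 2) = Pow(Add(-8, -41), 2) = Pow(-49, 2) = 2401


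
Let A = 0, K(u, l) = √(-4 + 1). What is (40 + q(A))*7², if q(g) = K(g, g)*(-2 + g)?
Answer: 1960 - 98*I*√3 ≈ 1960.0 - 169.74*I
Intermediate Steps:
K(u, l) = I*√3 (K(u, l) = √(-3) = I*√3)
q(g) = I*√3*(-2 + g) (q(g) = (I*√3)*(-2 + g) = I*√3*(-2 + g))
(40 + q(A))*7² = (40 + I*√3*(-2 + 0))*7² = (40 + I*√3*(-2))*49 = (40 - 2*I*√3)*49 = 1960 - 98*I*√3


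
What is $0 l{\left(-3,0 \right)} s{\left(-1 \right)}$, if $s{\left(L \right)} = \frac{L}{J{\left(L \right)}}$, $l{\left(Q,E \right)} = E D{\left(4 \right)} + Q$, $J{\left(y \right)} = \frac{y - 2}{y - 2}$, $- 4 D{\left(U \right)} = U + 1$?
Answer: $0$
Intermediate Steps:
$D{\left(U \right)} = - \frac{1}{4} - \frac{U}{4}$ ($D{\left(U \right)} = - \frac{U + 1}{4} = - \frac{1 + U}{4} = - \frac{1}{4} - \frac{U}{4}$)
$J{\left(y \right)} = 1$ ($J{\left(y \right)} = \frac{-2 + y}{-2 + y} = 1$)
$l{\left(Q,E \right)} = Q - \frac{5 E}{4}$ ($l{\left(Q,E \right)} = E \left(- \frac{1}{4} - 1\right) + Q = E \left(- \frac{5}{4}\right) + Q = - \frac{5 E}{4} + Q = Q - \frac{5 E}{4}$)
$s{\left(L \right)} = L$ ($s{\left(L \right)} = \frac{L}{1} = L 1 = L$)
$0 l{\left(-3,0 \right)} s{\left(-1 \right)} = 0 \left(-3 - 0\right) \left(-1\right) = 0 \left(-3 + 0\right) \left(-1\right) = 0 \left(-3\right) \left(-1\right) = 0 \left(-1\right) = 0$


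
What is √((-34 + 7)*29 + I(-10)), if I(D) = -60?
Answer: I*√843 ≈ 29.034*I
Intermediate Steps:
√((-34 + 7)*29 + I(-10)) = √((-34 + 7)*29 - 60) = √(-27*29 - 60) = √(-783 - 60) = √(-843) = I*√843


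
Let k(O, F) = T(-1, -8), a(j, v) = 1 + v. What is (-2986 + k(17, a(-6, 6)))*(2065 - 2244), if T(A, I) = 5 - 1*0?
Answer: 533599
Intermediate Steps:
T(A, I) = 5 (T(A, I) = 5 + 0 = 5)
k(O, F) = 5
(-2986 + k(17, a(-6, 6)))*(2065 - 2244) = (-2986 + 5)*(2065 - 2244) = -2981*(-179) = 533599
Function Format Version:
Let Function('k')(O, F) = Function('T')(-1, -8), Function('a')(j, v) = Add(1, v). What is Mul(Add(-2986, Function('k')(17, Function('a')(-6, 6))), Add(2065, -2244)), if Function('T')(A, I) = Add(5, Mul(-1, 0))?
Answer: 533599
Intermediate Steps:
Function('T')(A, I) = 5 (Function('T')(A, I) = Add(5, 0) = 5)
Function('k')(O, F) = 5
Mul(Add(-2986, Function('k')(17, Function('a')(-6, 6))), Add(2065, -2244)) = Mul(Add(-2986, 5), Add(2065, -2244)) = Mul(-2981, -179) = 533599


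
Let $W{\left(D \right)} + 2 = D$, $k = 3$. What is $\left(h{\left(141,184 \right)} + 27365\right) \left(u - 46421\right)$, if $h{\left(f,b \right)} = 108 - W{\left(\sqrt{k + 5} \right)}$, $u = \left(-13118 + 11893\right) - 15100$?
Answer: $-1723946350 + 125492 \sqrt{2} \approx -1.7238 \cdot 10^{9}$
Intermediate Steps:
$W{\left(D \right)} = -2 + D$
$u = -16325$ ($u = -1225 - 15100 = -16325$)
$h{\left(f,b \right)} = 110 - 2 \sqrt{2}$ ($h{\left(f,b \right)} = 108 - \left(-2 + \sqrt{3 + 5}\right) = 108 - \left(-2 + \sqrt{8}\right) = 108 - \left(-2 + 2 \sqrt{2}\right) = 108 + \left(2 - 2 \sqrt{2}\right) = 110 - 2 \sqrt{2}$)
$\left(h{\left(141,184 \right)} + 27365\right) \left(u - 46421\right) = \left(\left(110 - 2 \sqrt{2}\right) + 27365\right) \left(-16325 - 46421\right) = \left(27475 - 2 \sqrt{2}\right) \left(-62746\right) = -1723946350 + 125492 \sqrt{2}$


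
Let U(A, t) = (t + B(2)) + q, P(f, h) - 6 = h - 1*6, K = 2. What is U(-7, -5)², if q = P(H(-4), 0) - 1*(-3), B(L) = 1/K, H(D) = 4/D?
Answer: 9/4 ≈ 2.2500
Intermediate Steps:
B(L) = ½ (B(L) = 1/2 = ½)
P(f, h) = h (P(f, h) = 6 + (h - 1*6) = 6 + (h - 6) = 6 + (-6 + h) = h)
q = 3 (q = 0 - 1*(-3) = 0 + 3 = 3)
U(A, t) = 7/2 + t (U(A, t) = (t + ½) + 3 = (½ + t) + 3 = 7/2 + t)
U(-7, -5)² = (7/2 - 5)² = (-3/2)² = 9/4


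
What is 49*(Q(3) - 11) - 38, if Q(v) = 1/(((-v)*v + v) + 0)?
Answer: -3511/6 ≈ -585.17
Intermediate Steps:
Q(v) = 1/(v - v²) (Q(v) = 1/((-v² + v) + 0) = 1/((v - v²) + 0) = 1/(v - v²))
49*(Q(3) - 11) - 38 = 49*(-1/(3*(-1 + 3)) - 11) - 38 = 49*(-1*⅓/2 - 11) - 38 = 49*(-1*⅓*½ - 11) - 38 = 49*(-⅙ - 11) - 38 = 49*(-67/6) - 38 = -3283/6 - 38 = -3511/6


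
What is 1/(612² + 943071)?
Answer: 1/1317615 ≈ 7.5895e-7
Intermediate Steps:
1/(612² + 943071) = 1/(374544 + 943071) = 1/1317615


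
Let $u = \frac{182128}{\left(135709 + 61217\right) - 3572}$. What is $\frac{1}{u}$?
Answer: $\frac{96677}{91064} \approx 1.0616$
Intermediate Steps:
$u = \frac{91064}{96677}$ ($u = \frac{182128}{196926 - 3572} = \frac{182128}{193354} = 182128 \cdot \frac{1}{193354} = \frac{91064}{96677} \approx 0.94194$)
$\frac{1}{u} = \frac{1}{\frac{91064}{96677}} = \frac{96677}{91064}$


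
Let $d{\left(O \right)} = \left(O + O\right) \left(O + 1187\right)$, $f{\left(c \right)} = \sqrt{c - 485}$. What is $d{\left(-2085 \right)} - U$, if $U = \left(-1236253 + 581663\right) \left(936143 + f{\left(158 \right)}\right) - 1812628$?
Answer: $612795403658 + 654590 i \sqrt{327} \approx 6.128 \cdot 10^{11} + 1.1837 \cdot 10^{7} i$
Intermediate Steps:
$f{\left(c \right)} = \sqrt{-485 + c}$
$d{\left(O \right)} = 2 O \left(1187 + O\right)$
$U = -612791658998 - 654590 i \sqrt{327}$ ($U = \left(-1236253 + 581663\right) \left(936143 + \sqrt{-485 + 158}\right) - 1812628 = - 654590 \left(936143 + \sqrt{-327}\right) - 1812628 = - 654590 \left(936143 + i \sqrt{327}\right) - 1812628 = \left(-612789846370 - 654590 i \sqrt{327}\right) - 1812628 = -612791658998 - 654590 i \sqrt{327} \approx -6.1279 \cdot 10^{11} - 1.1837 \cdot 10^{7} i$)
$d{\left(-2085 \right)} - U = 2 \left(-2085\right) \left(1187 - 2085\right) - \left(-612791658998 - 654590 i \sqrt{327}\right) = 2 \left(-2085\right) \left(-898\right) + \left(612791658998 + 654590 i \sqrt{327}\right) = 3744660 + \left(612791658998 + 654590 i \sqrt{327}\right) = 612795403658 + 654590 i \sqrt{327}$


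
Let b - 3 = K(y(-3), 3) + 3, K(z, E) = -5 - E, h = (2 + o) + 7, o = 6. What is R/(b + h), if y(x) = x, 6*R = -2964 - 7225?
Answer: -10189/78 ≈ -130.63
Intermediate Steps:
R = -10189/6 (R = (-2964 - 7225)/6 = (1/6)*(-10189) = -10189/6 ≈ -1698.2)
h = 15 (h = (2 + 6) + 7 = 8 + 7 = 15)
b = -2 (b = 3 + ((-5 - 1*3) + 3) = 3 + ((-5 - 3) + 3) = 3 + (-8 + 3) = 3 - 5 = -2)
R/(b + h) = -10189/(6*(-2 + 15)) = -10189/6/13 = -10189/6*1/13 = -10189/78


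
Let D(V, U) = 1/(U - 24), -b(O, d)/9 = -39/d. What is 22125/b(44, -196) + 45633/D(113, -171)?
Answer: -1042562395/117 ≈ -8.9108e+6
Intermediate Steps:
b(O, d) = 351/d (b(O, d) = -(-351)/d = 351/d)
D(V, U) = 1/(-24 + U)
22125/b(44, -196) + 45633/D(113, -171) = 22125/((351/(-196))) + 45633/(1/(-24 - 171)) = 22125/((351*(-1/196))) + 45633/(1/(-195)) = 22125/(-351/196) + 45633/(-1/195) = 22125*(-196/351) + 45633*(-195) = -1445500/117 - 8898435 = -1042562395/117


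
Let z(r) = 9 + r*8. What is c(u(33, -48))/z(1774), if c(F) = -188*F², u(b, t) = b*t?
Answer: -42882048/1291 ≈ -33216.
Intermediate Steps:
z(r) = 9 + 8*r
c(u(33, -48))/z(1774) = (-188*(33*(-48))²)/(9 + 8*1774) = (-188*(-1584)²)/(9 + 14192) = -188*2509056/14201 = -471702528*1/14201 = -42882048/1291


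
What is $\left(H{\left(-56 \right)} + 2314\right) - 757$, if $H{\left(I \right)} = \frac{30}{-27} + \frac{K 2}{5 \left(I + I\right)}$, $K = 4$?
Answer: $\frac{980201}{630} \approx 1555.9$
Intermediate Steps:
$H{\left(I \right)} = - \frac{10}{9} + \frac{4}{5 I}$ ($H{\left(I \right)} = \frac{30}{-27} + \frac{4 \cdot 2}{5 \left(I + I\right)} = 30 \left(- \frac{1}{27}\right) + \frac{8}{5 \cdot 2 I} = - \frac{10}{9} + \frac{8}{10 I} = - \frac{10}{9} + 8 \frac{1}{10 I} = - \frac{10}{9} + \frac{4}{5 I}$)
$\left(H{\left(-56 \right)} + 2314\right) - 757 = \left(\frac{2 \left(18 - -1400\right)}{45 \left(-56\right)} + 2314\right) - 757 = \left(\frac{2}{45} \left(- \frac{1}{56}\right) \left(18 + 1400\right) + 2314\right) - 757 = \left(\frac{2}{45} \left(- \frac{1}{56}\right) 1418 + 2314\right) - 757 = \left(- \frac{709}{630} + 2314\right) - 757 = \frac{1457111}{630} - 757 = \frac{980201}{630}$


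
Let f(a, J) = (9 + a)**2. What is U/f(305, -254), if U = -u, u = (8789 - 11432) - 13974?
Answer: 16617/98596 ≈ 0.16854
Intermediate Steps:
u = -16617 (u = -2643 - 13974 = -16617)
U = 16617 (U = -1*(-16617) = 16617)
U/f(305, -254) = 16617/((9 + 305)**2) = 16617/(314**2) = 16617/98596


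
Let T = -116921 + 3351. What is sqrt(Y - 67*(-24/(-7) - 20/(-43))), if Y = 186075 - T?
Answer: 23*sqrt(51275049)/301 ≈ 547.16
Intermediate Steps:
T = -113570
Y = 299645 (Y = 186075 - 1*(-113570) = 186075 + 113570 = 299645)
sqrt(Y - 67*(-24/(-7) - 20/(-43))) = sqrt(299645 - 67*(-24/(-7) - 20/(-43))) = sqrt(299645 - 67*(-24*(-1/7) - 20*(-1/43))) = sqrt(299645 - 67*(24/7 + 20/43)) = sqrt(299645 - 67*1172/301) = sqrt(299645 - 78524/301) = sqrt(90114621/301) = 23*sqrt(51275049)/301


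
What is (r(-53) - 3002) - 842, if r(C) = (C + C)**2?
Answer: 7392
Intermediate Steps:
r(C) = 4*C**2 (r(C) = (2*C)**2 = 4*C**2)
(r(-53) - 3002) - 842 = (4*(-53)**2 - 3002) - 842 = (4*2809 - 3002) - 842 = (11236 - 3002) - 842 = 8234 - 842 = 7392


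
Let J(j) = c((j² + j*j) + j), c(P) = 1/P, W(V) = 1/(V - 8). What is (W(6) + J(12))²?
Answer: 22201/90000 ≈ 0.24668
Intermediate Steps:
W(V) = 1/(-8 + V)
J(j) = 1/(j + 2*j²) (J(j) = 1/((j² + j*j) + j) = 1/((j² + j²) + j) = 1/(2*j² + j) = 1/(j + 2*j²))
(W(6) + J(12))² = (1/(-8 + 6) + 1/(12*(1 + 2*12)))² = (1/(-2) + 1/(12*(1 + 24)))² = (-½ + (1/12)/25)² = (-½ + (1/12)*(1/25))² = (-½ + 1/300)² = (-149/300)² = 22201/90000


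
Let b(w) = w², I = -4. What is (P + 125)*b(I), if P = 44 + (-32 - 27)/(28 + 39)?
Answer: 180224/67 ≈ 2689.9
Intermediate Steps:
P = 2889/67 (P = 44 - 59/67 = 2889/67 ≈ 43.119)
(P + 125)*b(I) = (2889/67 + 125)*(-4)² = (11264/67)*16 = 180224/67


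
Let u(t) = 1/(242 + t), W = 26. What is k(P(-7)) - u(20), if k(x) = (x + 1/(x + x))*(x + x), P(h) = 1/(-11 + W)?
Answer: 59249/58950 ≈ 1.0051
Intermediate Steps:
P(h) = 1/15 (P(h) = 1/(-11 + 26) = 1/15)
k(x) = 2*x*(x + 1/(2*x)) (k(x) = (x + 1/(2*x))*(2*x) = 2*x*(x + 1/(2*x)))
k(P(-7)) - u(20) = (1 + 2*(1/15)**2) - 1/(242 + 20) = (1 + 2*(1/225)) - 1/262 = (1 + 2/225) - 1*1/262 = 227/225 - 1/262 = 59249/58950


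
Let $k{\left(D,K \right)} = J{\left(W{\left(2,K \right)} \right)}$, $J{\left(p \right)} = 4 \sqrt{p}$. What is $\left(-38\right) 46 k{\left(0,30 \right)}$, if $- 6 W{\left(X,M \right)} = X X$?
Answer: $- \frac{6992 i \sqrt{6}}{3} \approx - 5708.9 i$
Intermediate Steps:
$W{\left(X,M \right)} = - \frac{X^{2}}{6}$ ($W{\left(X,M \right)} = - \frac{X X}{6} = - \frac{X^{2}}{6}$)
$k{\left(D,K \right)} = \frac{4 i \sqrt{6}}{3}$ ($k{\left(D,K \right)} = 4 \sqrt{- \frac{2^{2}}{6}} = 4 \sqrt{\left(- \frac{1}{6}\right) 4} = 4 \sqrt{- \frac{2}{3}} = 4 \frac{i \sqrt{6}}{3} = \frac{4 i \sqrt{6}}{3}$)
$\left(-38\right) 46 k{\left(0,30 \right)} = \left(-38\right) 46 \frac{4 i \sqrt{6}}{3} = - 1748 \frac{4 i \sqrt{6}}{3} = - \frac{6992 i \sqrt{6}}{3}$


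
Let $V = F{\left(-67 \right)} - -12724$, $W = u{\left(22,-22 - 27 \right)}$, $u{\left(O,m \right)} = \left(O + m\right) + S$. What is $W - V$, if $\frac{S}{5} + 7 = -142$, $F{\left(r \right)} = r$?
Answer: $-13429$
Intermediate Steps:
$S = -745$ ($S = -35 + 5 \left(-142\right) = -35 - 710 = -745$)
$u{\left(O,m \right)} = -745 + O + m$ ($u{\left(O,m \right)} = \left(O + m\right) - 745 = -745 + O + m$)
$W = -772$ ($W = -745 + 22 - 49 = -772$)
$V = 12657$ ($V = -67 - -12724 = -67 + 12724 = 12657$)
$W - V = -772 - 12657 = -13429$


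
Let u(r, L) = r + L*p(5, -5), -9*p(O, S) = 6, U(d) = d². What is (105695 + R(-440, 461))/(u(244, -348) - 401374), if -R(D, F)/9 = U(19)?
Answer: -51223/200449 ≈ -0.25554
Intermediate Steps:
p(O, S) = -⅔ (p(O, S) = -⅑*6 = -⅔)
R(D, F) = -3249 (R(D, F) = -9*19² = -9*361 = -3249)
u(r, L) = r - 2*L/3 (u(r, L) = r + L*(-⅔) = r - 2*L/3)
(105695 + R(-440, 461))/(u(244, -348) - 401374) = (105695 - 3249)/((244 - ⅔*(-348)) - 401374) = 102446/((244 + 232) - 401374) = 102446/(476 - 401374) = 102446/(-400898) = 102446*(-1/400898) = -51223/200449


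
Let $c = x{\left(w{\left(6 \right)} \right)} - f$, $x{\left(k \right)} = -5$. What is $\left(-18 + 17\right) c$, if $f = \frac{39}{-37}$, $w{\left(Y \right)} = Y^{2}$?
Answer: $\frac{146}{37} \approx 3.9459$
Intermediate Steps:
$f = - \frac{39}{37}$ ($f = 39 \left(- \frac{1}{37}\right) = - \frac{39}{37} \approx -1.0541$)
$c = - \frac{146}{37}$ ($c = -5 - - \frac{39}{37} = -5 + \frac{39}{37} = - \frac{146}{37} \approx -3.9459$)
$\left(-18 + 17\right) c = \left(-18 + 17\right) \left(- \frac{146}{37}\right) = \left(-1\right) \left(- \frac{146}{37}\right) = \frac{146}{37}$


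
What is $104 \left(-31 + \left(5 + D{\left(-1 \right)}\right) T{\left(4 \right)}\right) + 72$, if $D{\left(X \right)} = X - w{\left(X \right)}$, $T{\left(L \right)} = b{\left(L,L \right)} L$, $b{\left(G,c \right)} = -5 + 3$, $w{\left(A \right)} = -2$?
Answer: $-8144$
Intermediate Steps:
$b{\left(G,c \right)} = -2$
$T{\left(L \right)} = - 2 L$
$D{\left(X \right)} = 2 + X$ ($D{\left(X \right)} = X - -2 = X + 2 = 2 + X$)
$104 \left(-31 + \left(5 + D{\left(-1 \right)}\right) T{\left(4 \right)}\right) + 72 = 104 \left(-31 + \left(5 + \left(2 - 1\right)\right) \left(\left(-2\right) 4\right)\right) + 72 = 104 \left(-31 + \left(5 + 1\right) \left(-8\right)\right) + 72 = 104 \left(-31 + 6 \left(-8\right)\right) + 72 = 104 \left(-31 - 48\right) + 72 = 104 \left(-79\right) + 72 = -8216 + 72 = -8144$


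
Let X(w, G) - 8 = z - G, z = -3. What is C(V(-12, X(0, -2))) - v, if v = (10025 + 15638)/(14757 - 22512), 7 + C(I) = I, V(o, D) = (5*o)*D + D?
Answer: -293767/705 ≈ -416.69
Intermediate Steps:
X(w, G) = 5 - G (X(w, G) = 8 + (-3 - G) = 5 - G)
V(o, D) = D + 5*D*o (V(o, D) = 5*D*o + D = D + 5*D*o)
C(I) = -7 + I
v = -2333/705 (v = 25663/(-7755) = 25663*(-1/7755) = -2333/705 ≈ -3.3092)
C(V(-12, X(0, -2))) - v = (-7 + (5 - 1*(-2))*(1 + 5*(-12))) - 1*(-2333/705) = (-7 + (5 + 2)*(1 - 60)) + 2333/705 = (-7 + 7*(-59)) + 2333/705 = (-7 - 413) + 2333/705 = -420 + 2333/705 = -293767/705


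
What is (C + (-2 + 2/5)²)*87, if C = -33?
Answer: -66207/25 ≈ -2648.3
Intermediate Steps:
(C + (-2 + 2/5)²)*87 = (-33 + (-2 + 2/5)²)*87 = (-33 + (-2 + 2*(⅕))²)*87 = (-33 + (-2 + ⅖)²)*87 = (-33 + (-8/5)²)*87 = (-33 + 64/25)*87 = -761/25*87 = -66207/25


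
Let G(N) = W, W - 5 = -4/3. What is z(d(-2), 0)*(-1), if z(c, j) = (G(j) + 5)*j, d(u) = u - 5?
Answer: 0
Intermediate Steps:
W = 11/3 (W = 5 - 4/3 = 11/3 ≈ 3.6667)
d(u) = -5 + u
G(N) = 11/3
z(c, j) = 26*j/3 (z(c, j) = (11/3 + 5)*j = 26*j/3)
z(d(-2), 0)*(-1) = ((26/3)*0)*(-1) = 0*(-1) = 0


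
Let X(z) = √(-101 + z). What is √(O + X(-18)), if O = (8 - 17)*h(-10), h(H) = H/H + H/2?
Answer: √(36 + I*√119) ≈ 6.067 + 0.89902*I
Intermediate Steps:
h(H) = 1 + H/2 (h(H) = 1 + H*(½) = 1 + H/2)
O = 36 (O = (8 - 17)*(1 + (½)*(-10)) = -9*(1 - 5) = -9*(-4) = 36)
√(O + X(-18)) = √(36 + √(-101 - 18)) = √(36 + √(-119)) = √(36 + I*√119)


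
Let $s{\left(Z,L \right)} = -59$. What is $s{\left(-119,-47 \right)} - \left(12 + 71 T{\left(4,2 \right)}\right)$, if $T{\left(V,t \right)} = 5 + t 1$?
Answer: $-568$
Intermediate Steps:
$T{\left(V,t \right)} = 5 + t$
$s{\left(-119,-47 \right)} - \left(12 + 71 T{\left(4,2 \right)}\right) = -59 - \left(12 + 71 \left(5 + 2\right)\right) = -59 - 509 = -568$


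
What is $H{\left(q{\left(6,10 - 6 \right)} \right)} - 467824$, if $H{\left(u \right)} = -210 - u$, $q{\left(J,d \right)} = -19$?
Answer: $-468015$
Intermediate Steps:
$H{\left(q{\left(6,10 - 6 \right)} \right)} - 467824 = \left(-210 - -19\right) - 467824 = \left(-210 + 19\right) - 467824 = -191 - 467824 = -468015$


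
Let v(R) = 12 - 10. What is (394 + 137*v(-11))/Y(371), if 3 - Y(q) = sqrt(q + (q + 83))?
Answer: -167/68 - 835*sqrt(33)/204 ≈ -25.969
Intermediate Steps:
v(R) = 2
Y(q) = 3 - sqrt(83 + 2*q) (Y(q) = 3 - sqrt(q + (q + 83)) = 3 - sqrt(q + (83 + q)) = 3 - sqrt(83 + 2*q))
(394 + 137*v(-11))/Y(371) = (394 + 137*2)/(3 - sqrt(83 + 2*371)) = (394 + 274)/(3 - sqrt(83 + 742)) = 668/(3 - sqrt(825)) = 668/(3 - 5*sqrt(33))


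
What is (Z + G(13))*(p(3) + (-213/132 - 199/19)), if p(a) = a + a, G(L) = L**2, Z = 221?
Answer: -992355/418 ≈ -2374.1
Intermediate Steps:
p(a) = 2*a
(Z + G(13))*(p(3) + (-213/132 - 199/19)) = (221 + 13**2)*(2*3 + (-213/132 - 199/19)) = (221 + 169)*(6 + (-213*1/132 - 199*1/19)) = 390*(6 + (-71/44 - 199/19)) = 390*(6 - 10105/836) = 390*(-5089/836) = -992355/418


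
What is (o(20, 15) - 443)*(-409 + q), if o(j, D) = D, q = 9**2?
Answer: 140384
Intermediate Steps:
q = 81
(o(20, 15) - 443)*(-409 + q) = (15 - 443)*(-409 + 81) = -428*(-328) = 140384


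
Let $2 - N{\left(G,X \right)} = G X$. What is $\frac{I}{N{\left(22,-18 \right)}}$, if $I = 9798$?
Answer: $\frac{4899}{199} \approx 24.618$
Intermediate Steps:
$N{\left(G,X \right)} = 2 - G X$
$\frac{I}{N{\left(22,-18 \right)}} = \frac{9798}{2 - 22 \left(-18\right)} = \frac{9798}{2 + 396} = \frac{9798}{398} = 9798 \cdot \frac{1}{398} = \frac{4899}{199}$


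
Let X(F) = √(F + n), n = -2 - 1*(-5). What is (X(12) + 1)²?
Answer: (1 + √15)² ≈ 23.746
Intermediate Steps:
n = 3 (n = -2 + 5 = 3)
X(F) = √(3 + F) (X(F) = √(F + 3) = √(3 + F))
(X(12) + 1)² = (√(3 + 12) + 1)² = (√15 + 1)² = (1 + √15)²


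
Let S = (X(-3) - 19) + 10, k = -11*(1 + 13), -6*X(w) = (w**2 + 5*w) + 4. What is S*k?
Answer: 4004/3 ≈ 1334.7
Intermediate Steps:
X(w) = -2/3 - 5*w/6 - w**2/6 (X(w) = -((w**2 + 5*w) + 4)/6 = -(4 + w**2 + 5*w)/6 = -2/3 - 5*w/6 - w**2/6)
k = -154 (k = -11*14 = -154)
S = -26/3 (S = ((-2/3 - 5/6*(-3) - 1/6*(-3)**2) - 19) + 10 = ((-2/3 + 5/2 - 1/6*9) - 19) + 10 = ((-2/3 + 5/2 - 3/2) - 19) + 10 = (1/3 - 19) + 10 = -56/3 + 10 = -26/3 ≈ -8.6667)
S*k = -26/3*(-154) = 4004/3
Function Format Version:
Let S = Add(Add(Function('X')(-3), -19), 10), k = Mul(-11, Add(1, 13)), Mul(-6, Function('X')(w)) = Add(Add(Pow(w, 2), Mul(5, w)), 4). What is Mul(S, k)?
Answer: Rational(4004, 3) ≈ 1334.7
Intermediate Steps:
Function('X')(w) = Add(Rational(-2, 3), Mul(Rational(-5, 6), w), Mul(Rational(-1, 6), Pow(w, 2))) (Function('X')(w) = Mul(Rational(-1, 6), Add(Add(Pow(w, 2), Mul(5, w)), 4)) = Mul(Rational(-1, 6), Add(4, Pow(w, 2), Mul(5, w))) = Add(Rational(-2, 3), Mul(Rational(-5, 6), w), Mul(Rational(-1, 6), Pow(w, 2))))
k = -154 (k = Mul(-11, 14) = -154)
S = Rational(-26, 3) (S = Add(Add(Add(Rational(-2, 3), Mul(Rational(-5, 6), -3), Mul(Rational(-1, 6), Pow(-3, 2))), -19), 10) = Add(Add(Add(Rational(-2, 3), Rational(5, 2), Mul(Rational(-1, 6), 9)), -19), 10) = Add(Add(Add(Rational(-2, 3), Rational(5, 2), Rational(-3, 2)), -19), 10) = Add(Add(Rational(1, 3), -19), 10) = Add(Rational(-56, 3), 10) = Rational(-26, 3) ≈ -8.6667)
Mul(S, k) = Mul(Rational(-26, 3), -154) = Rational(4004, 3)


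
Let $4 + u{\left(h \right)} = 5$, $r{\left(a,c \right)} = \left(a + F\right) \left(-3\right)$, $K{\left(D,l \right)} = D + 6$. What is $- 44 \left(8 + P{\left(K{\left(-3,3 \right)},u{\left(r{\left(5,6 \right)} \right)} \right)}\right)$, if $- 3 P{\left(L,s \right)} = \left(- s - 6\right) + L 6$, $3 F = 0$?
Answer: $- \frac{572}{3} \approx -190.67$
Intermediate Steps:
$F = 0$ ($F = \frac{1}{3} \cdot 0 = 0$)
$K{\left(D,l \right)} = 6 + D$
$r{\left(a,c \right)} = - 3 a$ ($r{\left(a,c \right)} = \left(a + 0\right) \left(-3\right) = a \left(-3\right) = - 3 a$)
$u{\left(h \right)} = 1$ ($u{\left(h \right)} = -4 + 5 = 1$)
$P{\left(L,s \right)} = 2 - 2 L + \frac{s}{3}$ ($P{\left(L,s \right)} = - \frac{\left(- s - 6\right) + L 6}{3} = - \frac{\left(- s - 6\right) + 6 L}{3} = - \frac{\left(-6 - s\right) + 6 L}{3} = - \frac{-6 - s + 6 L}{3} = 2 - 2 L + \frac{s}{3}$)
$- 44 \left(8 + P{\left(K{\left(-3,3 \right)},u{\left(r{\left(5,6 \right)} \right)} \right)}\right) = - 44 \left(8 + \left(2 - 2 \left(6 - 3\right) + \frac{1}{3} \cdot 1\right)\right) = - 44 \left(8 + \left(2 - 6 + \frac{1}{3}\right)\right) = - 44 \left(8 - \frac{11}{3}\right) = \left(-44\right) \frac{13}{3} = - \frac{572}{3}$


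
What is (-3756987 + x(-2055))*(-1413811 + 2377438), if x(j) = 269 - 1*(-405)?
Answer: -3619684627251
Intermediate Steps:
x(j) = 674 (x(j) = 269 + 405 = 674)
(-3756987 + x(-2055))*(-1413811 + 2377438) = (-3756987 + 674)*(-1413811 + 2377438) = -3756313*963627 = -3619684627251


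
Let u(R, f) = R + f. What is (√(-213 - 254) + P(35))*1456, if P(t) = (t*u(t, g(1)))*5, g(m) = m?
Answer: 9172800 + 1456*I*√467 ≈ 9.1728e+6 + 31464.0*I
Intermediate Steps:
P(t) = 5*t*(1 + t) (P(t) = (t*(t + 1))*5 = (t*(1 + t))*5 = 5*t*(1 + t))
(√(-213 - 254) + P(35))*1456 = (√(-213 - 254) + 5*35*(1 + 35))*1456 = (√(-467) + 5*35*36)*1456 = (I*√467 + 6300)*1456 = (6300 + I*√467)*1456 = 9172800 + 1456*I*√467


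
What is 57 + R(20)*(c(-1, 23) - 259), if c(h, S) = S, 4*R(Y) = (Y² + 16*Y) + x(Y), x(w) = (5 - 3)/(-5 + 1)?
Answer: -84787/2 ≈ -42394.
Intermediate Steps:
x(w) = -½ (x(w) = 2/(-4) = 2*(-¼) = -½)
R(Y) = -⅛ + 4*Y + Y²/4 (R(Y) = ((Y² + 16*Y) - ½)/4 = (-½ + Y² + 16*Y)/4 = -⅛ + 4*Y + Y²/4)
57 + R(20)*(c(-1, 23) - 259) = 57 + (-⅛ + 4*20 + (¼)*20²)*(23 - 259) = 57 + (-⅛ + 80 + (¼)*400)*(-236) = 57 + (-⅛ + 80 + 100)*(-236) = 57 + (1439/8)*(-236) = 57 - 84901/2 = -84787/2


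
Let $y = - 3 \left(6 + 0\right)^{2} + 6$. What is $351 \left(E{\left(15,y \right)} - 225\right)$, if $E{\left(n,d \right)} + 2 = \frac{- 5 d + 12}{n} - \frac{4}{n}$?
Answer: $- \frac{337779}{5} \approx -67556.0$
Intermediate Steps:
$y = -102$ ($y = - 3 \cdot 6^{2} + 6 = \left(-3\right) 36 + 6 = -108 + 6 = -102$)
$E{\left(n,d \right)} = -2 - \frac{4}{n} + \frac{12 - 5 d}{n}$ ($E{\left(n,d \right)} = -2 + \left(\frac{- 5 d + 12}{n} - \frac{4}{n}\right) = -2 + \left(\frac{12 - 5 d}{n} - \frac{4}{n}\right) = -2 + \left(- \frac{4}{n} + \frac{12 - 5 d}{n}\right) = -2 - \frac{4}{n} + \frac{12 - 5 d}{n}$)
$351 \left(E{\left(15,y \right)} - 225\right) = 351 \left(\frac{8 - -510 - 30}{15} - 225\right) = 351 \left(\frac{8 + 510 - 30}{15} - 225\right) = 351 \left(\frac{1}{15} \cdot 488 - 225\right) = 351 \left(\frac{488}{15} - 225\right) = 351 \left(- \frac{2887}{15}\right) = - \frac{337779}{5}$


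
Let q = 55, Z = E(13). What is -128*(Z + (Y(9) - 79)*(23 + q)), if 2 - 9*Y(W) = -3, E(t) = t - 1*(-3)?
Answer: 2343424/3 ≈ 7.8114e+5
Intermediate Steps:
E(t) = 3 + t (E(t) = t + 3 = 3 + t)
Y(W) = 5/9 (Y(W) = 2/9 - ⅑*(-3) = 2/9 + ⅓ = 5/9)
Z = 16 (Z = 3 + 13 = 16)
-128*(Z + (Y(9) - 79)*(23 + q)) = -128*(16 + (5/9 - 79)*(23 + 55)) = -128*(16 - 706/9*78) = -128*(16 - 18356/3) = -128*(-18308/3) = 2343424/3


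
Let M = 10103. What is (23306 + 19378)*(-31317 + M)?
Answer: -905498376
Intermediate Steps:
(23306 + 19378)*(-31317 + M) = (23306 + 19378)*(-31317 + 10103) = 42684*(-21214) = -905498376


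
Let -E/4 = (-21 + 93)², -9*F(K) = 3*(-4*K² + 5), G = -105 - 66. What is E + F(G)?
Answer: 54751/3 ≈ 18250.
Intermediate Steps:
G = -171
F(K) = -5/3 + 4*K²/3 (F(K) = -(-4*K² + 5)/3 = -(5 - 4*K²)/3 = -(15 - 12*K²)/9 = -5/3 + 4*K²/3)
E = -20736 (E = -4*(-21 + 93)² = -4*72² = -4*5184 = -20736)
E + F(G) = -20736 + (-5/3 + (4/3)*(-171)²) = -20736 + (-5/3 + (4/3)*29241) = -20736 + (-5/3 + 38988) = -20736 + 116959/3 = 54751/3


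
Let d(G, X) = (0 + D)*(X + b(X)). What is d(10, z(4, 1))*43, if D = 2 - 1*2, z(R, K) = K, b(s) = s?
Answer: 0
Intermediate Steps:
D = 0 (D = 2 - 2 = 0)
d(G, X) = 0 (d(G, X) = (0 + 0)*(X + X) = 0*(2*X) = 0)
d(10, z(4, 1))*43 = 0*43 = 0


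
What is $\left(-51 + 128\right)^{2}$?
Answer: $5929$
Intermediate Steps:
$\left(-51 + 128\right)^{2} = 77^{2} = 5929$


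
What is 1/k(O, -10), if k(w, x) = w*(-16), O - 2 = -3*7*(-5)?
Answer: -1/1712 ≈ -0.00058411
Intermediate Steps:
O = 107 (O = 2 - 3*7*(-5) = 2 - 21*(-5) = 2 + 105 = 107)
k(w, x) = -16*w
1/k(O, -10) = 1/(-16*107) = 1/(-1712) = -1/1712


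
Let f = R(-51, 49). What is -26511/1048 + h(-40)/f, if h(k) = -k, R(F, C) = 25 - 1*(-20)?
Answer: -230215/9432 ≈ -24.408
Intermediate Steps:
R(F, C) = 45 (R(F, C) = 25 + 20 = 45)
f = 45
-26511/1048 + h(-40)/f = -26511/1048 - 1*(-40)/45 = -26511*1/1048 + 40*(1/45) = -26511/1048 + 8/9 = -230215/9432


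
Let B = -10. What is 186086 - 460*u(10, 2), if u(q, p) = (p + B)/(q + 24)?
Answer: 3165302/17 ≈ 1.8619e+5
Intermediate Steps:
u(q, p) = (-10 + p)/(24 + q) (u(q, p) = (p - 10)/(q + 24) = (-10 + p)/(24 + q))
186086 - 460*u(10, 2) = 186086 - 460*(-10 + 2)/(24 + 10) = 186086 - 460*(-8)/34 = 186086 - 230*(-8)/17 = 186086 - 460*(-4/17) = 186086 + 1840/17 = 3165302/17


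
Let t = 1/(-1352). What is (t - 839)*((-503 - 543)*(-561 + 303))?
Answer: -76529774643/338 ≈ -2.2642e+8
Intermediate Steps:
t = -1/1352 ≈ -0.00073965
(t - 839)*((-503 - 543)*(-561 + 303)) = (-1/1352 - 839)*((-503 - 543)*(-561 + 303)) = -(-593254067)*(-258)/676 = -1134329/1352*269868 = -76529774643/338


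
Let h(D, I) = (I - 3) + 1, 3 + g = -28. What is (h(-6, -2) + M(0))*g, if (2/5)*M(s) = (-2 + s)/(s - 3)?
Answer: 217/3 ≈ 72.333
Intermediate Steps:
g = -31 (g = -3 - 28 = -31)
M(s) = 5*(-2 + s)/(2*(-3 + s)) (M(s) = 5*((-2 + s)/(s - 3))/2 = 5*((-2 + s)/(-3 + s))/2 = 5*(-2 + s)/(2*(-3 + s)))
h(D, I) = -2 + I (h(D, I) = (-3 + I) + 1 = -2 + I)
(h(-6, -2) + M(0))*g = ((-2 - 2) + 5*(-2 + 0)/(2*(-3 + 0)))*(-31) = (-4 + (5/2)*(-2)/(-3))*(-31) = (-4 + (5/2)*(-1/3)*(-2))*(-31) = (-4 + 5/3)*(-31) = -7/3*(-31) = 217/3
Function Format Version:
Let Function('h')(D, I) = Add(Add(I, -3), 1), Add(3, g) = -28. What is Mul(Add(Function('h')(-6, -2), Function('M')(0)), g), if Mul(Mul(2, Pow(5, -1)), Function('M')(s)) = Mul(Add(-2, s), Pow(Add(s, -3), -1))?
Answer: Rational(217, 3) ≈ 72.333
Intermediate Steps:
g = -31 (g = Add(-3, -28) = -31)
Function('M')(s) = Mul(Rational(5, 2), Pow(Add(-3, s), -1), Add(-2, s)) (Function('M')(s) = Mul(Rational(5, 2), Mul(Add(-2, s), Pow(Add(s, -3), -1))) = Mul(Rational(5, 2), Mul(Add(-2, s), Pow(Add(-3, s), -1))) = Mul(Rational(5, 2), Mul(Pow(Add(-3, s), -1), Add(-2, s))) = Mul(Rational(5, 2), Pow(Add(-3, s), -1), Add(-2, s)))
Function('h')(D, I) = Add(-2, I) (Function('h')(D, I) = Add(Add(-3, I), 1) = Add(-2, I))
Mul(Add(Function('h')(-6, -2), Function('M')(0)), g) = Mul(Add(Add(-2, -2), Mul(Rational(5, 2), Pow(Add(-3, 0), -1), Add(-2, 0))), -31) = Mul(Add(-4, Mul(Rational(5, 2), Pow(-3, -1), -2)), -31) = Mul(Add(-4, Mul(Rational(5, 2), Rational(-1, 3), -2)), -31) = Mul(Add(-4, Rational(5, 3)), -31) = Mul(Rational(-7, 3), -31) = Rational(217, 3)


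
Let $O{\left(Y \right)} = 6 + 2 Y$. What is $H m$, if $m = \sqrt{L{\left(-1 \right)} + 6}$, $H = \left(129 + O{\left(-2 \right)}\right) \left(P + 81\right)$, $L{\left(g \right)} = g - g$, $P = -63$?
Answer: $2358 \sqrt{6} \approx 5775.9$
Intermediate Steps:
$L{\left(g \right)} = 0$
$H = 2358$ ($H = \left(129 + \left(6 + 2 \left(-2\right)\right)\right) \left(-63 + 81\right) = \left(129 + \left(6 - 4\right)\right) 18 = \left(129 + 2\right) 18 = 131 \cdot 18 = 2358$)
$m = \sqrt{6}$ ($m = \sqrt{0 + 6} = \sqrt{6} \approx 2.4495$)
$H m = 2358 \sqrt{6}$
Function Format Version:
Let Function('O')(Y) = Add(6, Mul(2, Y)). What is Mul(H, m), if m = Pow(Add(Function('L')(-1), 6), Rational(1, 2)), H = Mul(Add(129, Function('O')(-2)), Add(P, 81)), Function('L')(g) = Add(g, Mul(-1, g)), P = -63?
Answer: Mul(2358, Pow(6, Rational(1, 2))) ≈ 5775.9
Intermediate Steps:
Function('L')(g) = 0
H = 2358 (H = Mul(Add(129, Add(6, Mul(2, -2))), Add(-63, 81)) = Mul(Add(129, Add(6, -4)), 18) = Mul(Add(129, 2), 18) = Mul(131, 18) = 2358)
m = Pow(6, Rational(1, 2)) (m = Pow(Add(0, 6), Rational(1, 2)) = Pow(6, Rational(1, 2)) ≈ 2.4495)
Mul(H, m) = Mul(2358, Pow(6, Rational(1, 2)))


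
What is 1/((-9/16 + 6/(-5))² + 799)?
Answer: 6400/5133481 ≈ 0.0012467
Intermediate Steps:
1/((-9/16 + 6/(-5))² + 799) = 1/((-9*1/16 + 6*(-⅕))² + 799) = 1/((-9/16 - 6/5)² + 799) = 1/((-141/80)² + 799) = 1/(19881/6400 + 799) = 1/(5133481/6400) = 6400/5133481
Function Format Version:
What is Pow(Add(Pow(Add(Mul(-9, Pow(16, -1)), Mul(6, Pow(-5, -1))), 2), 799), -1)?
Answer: Rational(6400, 5133481) ≈ 0.0012467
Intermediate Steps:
Pow(Add(Pow(Add(Mul(-9, Pow(16, -1)), Mul(6, Pow(-5, -1))), 2), 799), -1) = Pow(Add(Pow(Add(Mul(-9, Rational(1, 16)), Mul(6, Rational(-1, 5))), 2), 799), -1) = Pow(Add(Pow(Add(Rational(-9, 16), Rational(-6, 5)), 2), 799), -1) = Pow(Add(Pow(Rational(-141, 80), 2), 799), -1) = Pow(Add(Rational(19881, 6400), 799), -1) = Pow(Rational(5133481, 6400), -1) = Rational(6400, 5133481)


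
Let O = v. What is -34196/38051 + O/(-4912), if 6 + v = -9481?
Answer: 193019085/186906512 ≈ 1.0327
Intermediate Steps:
v = -9487 (v = -6 - 9481 = -9487)
O = -9487
-34196/38051 + O/(-4912) = -34196/38051 - 9487/(-4912) = -34196*1/38051 - 9487*(-1/4912) = -34196/38051 + 9487/4912 = 193019085/186906512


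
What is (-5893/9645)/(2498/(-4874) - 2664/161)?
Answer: 2312159801/64556463765 ≈ 0.035816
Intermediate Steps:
(-5893/9645)/(2498/(-4874) - 2664/161) = (-5893*1/9645)/(2498*(-1/4874) - 2664*1/161) = -5893/(9645*(-1249/2437 - 2664/161)) = -5893/(9645*(-6693257/392357)) = -5893/9645*(-392357/6693257) = 2312159801/64556463765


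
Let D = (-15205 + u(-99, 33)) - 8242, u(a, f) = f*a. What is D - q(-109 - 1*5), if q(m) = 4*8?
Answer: -26746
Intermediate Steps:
u(a, f) = a*f
q(m) = 32
D = -26714 (D = (-15205 - 99*33) - 8242 = (-15205 - 3267) - 8242 = -18472 - 8242 = -26714)
D - q(-109 - 1*5) = -26714 - 1*32 = -26714 - 32 = -26746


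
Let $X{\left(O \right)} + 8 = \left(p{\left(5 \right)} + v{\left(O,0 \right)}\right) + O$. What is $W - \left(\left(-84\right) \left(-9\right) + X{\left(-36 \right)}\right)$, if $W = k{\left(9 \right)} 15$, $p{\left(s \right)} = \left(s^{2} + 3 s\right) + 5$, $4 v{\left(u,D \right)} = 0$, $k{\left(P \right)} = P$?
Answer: $-622$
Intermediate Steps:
$v{\left(u,D \right)} = 0$ ($v{\left(u,D \right)} = \frac{1}{4} \cdot 0 = 0$)
$p{\left(s \right)} = 5 + s^{2} + 3 s$
$X{\left(O \right)} = 37 + O$ ($X{\left(O \right)} = -8 + \left(\left(\left(5 + 5^{2} + 3 \cdot 5\right) + 0\right) + O\right) = -8 + \left(\left(\left(5 + 25 + 15\right) + 0\right) + O\right) = -8 + \left(\left(45 + 0\right) + O\right) = -8 + \left(45 + O\right) = 37 + O$)
$W = 135$ ($W = 9 \cdot 15 = 135$)
$W - \left(\left(-84\right) \left(-9\right) + X{\left(-36 \right)}\right) = 135 - \left(\left(-84\right) \left(-9\right) + \left(37 - 36\right)\right) = 135 - \left(756 + 1\right) = 135 - 757 = -622$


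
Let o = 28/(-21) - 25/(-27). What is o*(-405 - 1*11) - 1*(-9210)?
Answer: 253246/27 ≈ 9379.5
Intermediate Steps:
o = -11/27 (o = 28*(-1/21) - 25*(-1/27) = -4/3 + 25/27 = -11/27 ≈ -0.40741)
o*(-405 - 1*11) - 1*(-9210) = -11*(-405 - 1*11)/27 - 1*(-9210) = -11*(-405 - 11)/27 + 9210 = -11/27*(-416) + 9210 = 4576/27 + 9210 = 253246/27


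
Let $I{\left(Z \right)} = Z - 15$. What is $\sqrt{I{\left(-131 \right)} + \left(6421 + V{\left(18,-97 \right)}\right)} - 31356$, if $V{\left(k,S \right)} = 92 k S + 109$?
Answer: $-31356 + 2 i \sqrt{38562} \approx -31356.0 + 392.74 i$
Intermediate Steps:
$V{\left(k,S \right)} = 109 + 92 S k$ ($V{\left(k,S \right)} = 92 S k + 109 = 109 + 92 S k$)
$I{\left(Z \right)} = -15 + Z$ ($I{\left(Z \right)} = Z - 15 = -15 + Z$)
$\sqrt{I{\left(-131 \right)} + \left(6421 + V{\left(18,-97 \right)}\right)} - 31356 = \sqrt{\left(-15 - 131\right) + \left(6421 + \left(109 + 92 \left(-97\right) 18\right)\right)} - 31356 = \sqrt{-146 + \left(6421 + \left(109 - 160632\right)\right)} - 31356 = \sqrt{-146 + \left(6421 - 160523\right)} - 31356 = \sqrt{-146 - 154102} - 31356 = \sqrt{-154248} - 31356 = 2 i \sqrt{38562} - 31356 = -31356 + 2 i \sqrt{38562}$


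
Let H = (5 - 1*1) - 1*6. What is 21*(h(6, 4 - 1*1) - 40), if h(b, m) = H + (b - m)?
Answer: -819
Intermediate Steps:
H = -2 (H = (5 - 1) - 6 = 4 - 6 = -2)
h(b, m) = -2 + b - m (h(b, m) = -2 + (b - m) = -2 + b - m)
21*(h(6, 4 - 1*1) - 40) = 21*((-2 + 6 - (4 - 1*1)) - 40) = 21*((-2 + 6 - (4 - 1)) - 40) = 21*((-2 + 6 - 1*3) - 40) = 21*((-2 + 6 - 3) - 40) = 21*(1 - 40) = 21*(-39) = -819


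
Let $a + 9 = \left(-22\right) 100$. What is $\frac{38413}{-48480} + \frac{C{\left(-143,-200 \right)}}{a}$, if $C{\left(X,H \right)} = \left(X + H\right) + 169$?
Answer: $- \frac{76418797}{107092320} \approx -0.71358$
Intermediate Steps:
$C{\left(X,H \right)} = 169 + H + X$ ($C{\left(X,H \right)} = \left(H + X\right) + 169 = 169 + H + X$)
$a = -2209$ ($a = -9 - 2200 = -2209$)
$\frac{38413}{-48480} + \frac{C{\left(-143,-200 \right)}}{a} = \frac{38413}{-48480} + \frac{169 - 200 - 143}{-2209} = 38413 \left(- \frac{1}{48480}\right) - - \frac{174}{2209} = - \frac{38413}{48480} + \frac{174}{2209} = - \frac{76418797}{107092320}$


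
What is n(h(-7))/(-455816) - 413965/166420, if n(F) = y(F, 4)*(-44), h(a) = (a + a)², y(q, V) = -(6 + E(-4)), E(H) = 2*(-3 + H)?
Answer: -4715832265/1896422468 ≈ -2.4867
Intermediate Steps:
E(H) = -6 + 2*H
y(q, V) = 8 (y(q, V) = -(6 + (-6 + 2*(-4))) = -(6 + (-6 - 8)) = -(6 - 14) = -1*(-8) = 8)
h(a) = 4*a² (h(a) = (2*a)² = 4*a²)
n(F) = -352 (n(F) = 8*(-44) = -352)
n(h(-7))/(-455816) - 413965/166420 = -352/(-455816) - 413965/166420 = -352*(-1/455816) - 413965*1/166420 = 44/56977 - 82793/33284 = -4715832265/1896422468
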